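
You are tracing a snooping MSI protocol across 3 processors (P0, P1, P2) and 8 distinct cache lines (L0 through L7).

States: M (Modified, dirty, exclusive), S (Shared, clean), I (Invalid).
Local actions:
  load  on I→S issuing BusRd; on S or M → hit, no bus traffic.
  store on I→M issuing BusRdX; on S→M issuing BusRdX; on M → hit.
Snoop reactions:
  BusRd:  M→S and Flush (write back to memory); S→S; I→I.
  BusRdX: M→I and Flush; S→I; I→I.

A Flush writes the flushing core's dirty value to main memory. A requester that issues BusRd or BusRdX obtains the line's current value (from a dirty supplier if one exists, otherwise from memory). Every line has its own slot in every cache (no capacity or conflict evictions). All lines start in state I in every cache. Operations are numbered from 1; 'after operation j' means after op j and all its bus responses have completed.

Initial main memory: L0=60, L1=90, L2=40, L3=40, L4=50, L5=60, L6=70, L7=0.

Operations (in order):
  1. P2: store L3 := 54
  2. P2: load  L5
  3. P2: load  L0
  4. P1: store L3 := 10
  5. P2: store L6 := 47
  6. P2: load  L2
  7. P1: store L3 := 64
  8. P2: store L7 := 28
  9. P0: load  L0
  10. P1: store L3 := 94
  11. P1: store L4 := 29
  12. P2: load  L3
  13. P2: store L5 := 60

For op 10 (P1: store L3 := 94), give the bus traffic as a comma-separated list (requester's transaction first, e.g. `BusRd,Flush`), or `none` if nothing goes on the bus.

bus = none

1. P2: store L3 := 54  bus=[BusRdX]  L3: P0=I P1=I P2=M  mem[L3]=40
2. P2: load  L5  bus=[BusRd]  L5: P0=I P1=I P2=S  mem[L5]=60
3. P2: load  L0  bus=[BusRd]  L0: P0=I P1=I P2=S  mem[L0]=60
4. P1: store L3 := 10  bus=[BusRdX,Flush]  L3: P0=I P1=M P2=I  mem[L3]=54
5. P2: store L6 := 47  bus=[BusRdX]  L6: P0=I P1=I P2=M  mem[L6]=70
6. P2: load  L2  bus=[BusRd]  L2: P0=I P1=I P2=S  mem[L2]=40
7. P1: store L3 := 64  bus=[-]  L3: P0=I P1=M P2=I  mem[L3]=54
8. P2: store L7 := 28  bus=[BusRdX]  L7: P0=I P1=I P2=M  mem[L7]=0
9. P0: load  L0  bus=[BusRd]  L0: P0=S P1=I P2=S  mem[L0]=60
10. P1: store L3 := 94  bus=[-]  L3: P0=I P1=M P2=I  mem[L3]=54
11. P1: store L4 := 29  bus=[BusRdX]  L4: P0=I P1=M P2=I  mem[L4]=50
12. P2: load  L3  bus=[BusRd,Flush]  L3: P0=I P1=S P2=S  mem[L3]=94
13. P2: store L5 := 60  bus=[BusRdX]  L5: P0=I P1=I P2=M  mem[L5]=60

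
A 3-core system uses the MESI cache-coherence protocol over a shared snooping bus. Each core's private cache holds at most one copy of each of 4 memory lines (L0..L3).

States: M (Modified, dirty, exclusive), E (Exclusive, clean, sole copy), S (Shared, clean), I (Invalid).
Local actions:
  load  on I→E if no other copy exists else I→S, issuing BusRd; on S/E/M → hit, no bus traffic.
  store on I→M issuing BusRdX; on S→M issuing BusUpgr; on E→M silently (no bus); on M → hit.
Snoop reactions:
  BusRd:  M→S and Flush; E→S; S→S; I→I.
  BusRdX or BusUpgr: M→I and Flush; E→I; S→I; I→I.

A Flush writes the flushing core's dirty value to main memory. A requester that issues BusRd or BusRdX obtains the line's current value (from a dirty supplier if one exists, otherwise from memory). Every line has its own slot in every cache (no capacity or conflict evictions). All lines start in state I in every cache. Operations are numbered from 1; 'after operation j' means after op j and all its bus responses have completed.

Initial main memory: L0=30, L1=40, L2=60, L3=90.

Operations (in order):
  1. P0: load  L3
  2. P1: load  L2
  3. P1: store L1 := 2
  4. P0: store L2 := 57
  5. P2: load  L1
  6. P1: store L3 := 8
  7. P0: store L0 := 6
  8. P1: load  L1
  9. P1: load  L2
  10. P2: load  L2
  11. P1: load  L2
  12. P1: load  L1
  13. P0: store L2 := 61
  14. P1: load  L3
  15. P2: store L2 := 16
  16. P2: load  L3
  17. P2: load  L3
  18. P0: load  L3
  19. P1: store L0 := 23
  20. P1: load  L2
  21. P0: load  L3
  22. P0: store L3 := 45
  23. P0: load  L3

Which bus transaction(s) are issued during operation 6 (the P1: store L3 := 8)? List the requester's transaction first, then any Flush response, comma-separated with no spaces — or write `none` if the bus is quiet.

bus = BusRdX

[1] P0: load  L3 | P0:E(90), P1:I, P2:I | bus: BusRd
[2] P1: load  L2 | P0:I, P1:E(60), P2:I | bus: BusRd
[3] P1: store L1 := 2 | P0:I, P1:M(2), P2:I | bus: BusRdX
[4] P0: store L2 := 57 | P0:M(57), P1:I, P2:I | bus: BusRdX
[5] P2: load  L1 | P0:I, P1:S(2), P2:S(2) | bus: BusRd,Flush
[6] P1: store L3 := 8 | P0:I, P1:M(8), P2:I | bus: BusRdX
[7] P0: store L0 := 6 | P0:M(6), P1:I, P2:I | bus: BusRdX
[8] P1: load  L1 | P0:I, P1:S(2), P2:S(2) | bus: none
[9] P1: load  L2 | P0:S(57), P1:S(57), P2:I | bus: BusRd,Flush
[10] P2: load  L2 | P0:S(57), P1:S(57), P2:S(57) | bus: BusRd
[11] P1: load  L2 | P0:S(57), P1:S(57), P2:S(57) | bus: none
[12] P1: load  L1 | P0:I, P1:S(2), P2:S(2) | bus: none
[13] P0: store L2 := 61 | P0:M(61), P1:I, P2:I | bus: BusUpgr
[14] P1: load  L3 | P0:I, P1:M(8), P2:I | bus: none
[15] P2: store L2 := 16 | P0:I, P1:I, P2:M(16) | bus: BusRdX,Flush
[16] P2: load  L3 | P0:I, P1:S(8), P2:S(8) | bus: BusRd,Flush
[17] P2: load  L3 | P0:I, P1:S(8), P2:S(8) | bus: none
[18] P0: load  L3 | P0:S(8), P1:S(8), P2:S(8) | bus: BusRd
[19] P1: store L0 := 23 | P0:I, P1:M(23), P2:I | bus: BusRdX,Flush
[20] P1: load  L2 | P0:I, P1:S(16), P2:S(16) | bus: BusRd,Flush
[21] P0: load  L3 | P0:S(8), P1:S(8), P2:S(8) | bus: none
[22] P0: store L3 := 45 | P0:M(45), P1:I, P2:I | bus: BusUpgr
[23] P0: load  L3 | P0:M(45), P1:I, P2:I | bus: none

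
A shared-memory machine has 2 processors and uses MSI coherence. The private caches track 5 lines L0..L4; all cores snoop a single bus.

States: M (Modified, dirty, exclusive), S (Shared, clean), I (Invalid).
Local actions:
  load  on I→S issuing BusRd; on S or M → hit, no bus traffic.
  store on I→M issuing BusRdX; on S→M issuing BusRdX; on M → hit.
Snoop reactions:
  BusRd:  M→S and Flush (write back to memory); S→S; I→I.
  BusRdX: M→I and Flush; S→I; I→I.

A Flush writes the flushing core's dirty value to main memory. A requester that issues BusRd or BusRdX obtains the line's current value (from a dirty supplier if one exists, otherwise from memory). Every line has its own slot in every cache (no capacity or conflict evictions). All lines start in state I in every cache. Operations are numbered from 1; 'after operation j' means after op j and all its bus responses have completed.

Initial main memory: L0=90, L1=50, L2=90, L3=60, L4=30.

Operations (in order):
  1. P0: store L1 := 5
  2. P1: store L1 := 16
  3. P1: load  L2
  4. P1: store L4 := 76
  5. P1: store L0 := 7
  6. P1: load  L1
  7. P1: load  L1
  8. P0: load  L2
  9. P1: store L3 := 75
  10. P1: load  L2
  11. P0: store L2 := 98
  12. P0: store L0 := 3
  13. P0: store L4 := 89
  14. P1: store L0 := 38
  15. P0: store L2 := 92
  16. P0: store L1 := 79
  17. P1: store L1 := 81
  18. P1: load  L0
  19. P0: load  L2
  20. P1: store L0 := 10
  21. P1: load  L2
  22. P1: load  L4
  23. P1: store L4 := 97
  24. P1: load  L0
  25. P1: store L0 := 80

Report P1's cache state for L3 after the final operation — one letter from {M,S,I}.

state = M

1. P0: store L1 := 5  bus=[BusRdX]  L1: P0=M P1=I  mem[L1]=50
2. P1: store L1 := 16  bus=[BusRdX,Flush]  L1: P0=I P1=M  mem[L1]=5
3. P1: load  L2  bus=[BusRd]  L2: P0=I P1=S  mem[L2]=90
4. P1: store L4 := 76  bus=[BusRdX]  L4: P0=I P1=M  mem[L4]=30
5. P1: store L0 := 7  bus=[BusRdX]  L0: P0=I P1=M  mem[L0]=90
6. P1: load  L1  bus=[-]  L1: P0=I P1=M  mem[L1]=5
7. P1: load  L1  bus=[-]  L1: P0=I P1=M  mem[L1]=5
8. P0: load  L2  bus=[BusRd]  L2: P0=S P1=S  mem[L2]=90
9. P1: store L3 := 75  bus=[BusRdX]  L3: P0=I P1=M  mem[L3]=60
10. P1: load  L2  bus=[-]  L2: P0=S P1=S  mem[L2]=90
11. P0: store L2 := 98  bus=[BusRdX]  L2: P0=M P1=I  mem[L2]=90
12. P0: store L0 := 3  bus=[BusRdX,Flush]  L0: P0=M P1=I  mem[L0]=7
13. P0: store L4 := 89  bus=[BusRdX,Flush]  L4: P0=M P1=I  mem[L4]=76
14. P1: store L0 := 38  bus=[BusRdX,Flush]  L0: P0=I P1=M  mem[L0]=3
15. P0: store L2 := 92  bus=[-]  L2: P0=M P1=I  mem[L2]=90
16. P0: store L1 := 79  bus=[BusRdX,Flush]  L1: P0=M P1=I  mem[L1]=16
17. P1: store L1 := 81  bus=[BusRdX,Flush]  L1: P0=I P1=M  mem[L1]=79
18. P1: load  L0  bus=[-]  L0: P0=I P1=M  mem[L0]=3
19. P0: load  L2  bus=[-]  L2: P0=M P1=I  mem[L2]=90
20. P1: store L0 := 10  bus=[-]  L0: P0=I P1=M  mem[L0]=3
21. P1: load  L2  bus=[BusRd,Flush]  L2: P0=S P1=S  mem[L2]=92
22. P1: load  L4  bus=[BusRd,Flush]  L4: P0=S P1=S  mem[L4]=89
23. P1: store L4 := 97  bus=[BusRdX]  L4: P0=I P1=M  mem[L4]=89
24. P1: load  L0  bus=[-]  L0: P0=I P1=M  mem[L0]=3
25. P1: store L0 := 80  bus=[-]  L0: P0=I P1=M  mem[L0]=3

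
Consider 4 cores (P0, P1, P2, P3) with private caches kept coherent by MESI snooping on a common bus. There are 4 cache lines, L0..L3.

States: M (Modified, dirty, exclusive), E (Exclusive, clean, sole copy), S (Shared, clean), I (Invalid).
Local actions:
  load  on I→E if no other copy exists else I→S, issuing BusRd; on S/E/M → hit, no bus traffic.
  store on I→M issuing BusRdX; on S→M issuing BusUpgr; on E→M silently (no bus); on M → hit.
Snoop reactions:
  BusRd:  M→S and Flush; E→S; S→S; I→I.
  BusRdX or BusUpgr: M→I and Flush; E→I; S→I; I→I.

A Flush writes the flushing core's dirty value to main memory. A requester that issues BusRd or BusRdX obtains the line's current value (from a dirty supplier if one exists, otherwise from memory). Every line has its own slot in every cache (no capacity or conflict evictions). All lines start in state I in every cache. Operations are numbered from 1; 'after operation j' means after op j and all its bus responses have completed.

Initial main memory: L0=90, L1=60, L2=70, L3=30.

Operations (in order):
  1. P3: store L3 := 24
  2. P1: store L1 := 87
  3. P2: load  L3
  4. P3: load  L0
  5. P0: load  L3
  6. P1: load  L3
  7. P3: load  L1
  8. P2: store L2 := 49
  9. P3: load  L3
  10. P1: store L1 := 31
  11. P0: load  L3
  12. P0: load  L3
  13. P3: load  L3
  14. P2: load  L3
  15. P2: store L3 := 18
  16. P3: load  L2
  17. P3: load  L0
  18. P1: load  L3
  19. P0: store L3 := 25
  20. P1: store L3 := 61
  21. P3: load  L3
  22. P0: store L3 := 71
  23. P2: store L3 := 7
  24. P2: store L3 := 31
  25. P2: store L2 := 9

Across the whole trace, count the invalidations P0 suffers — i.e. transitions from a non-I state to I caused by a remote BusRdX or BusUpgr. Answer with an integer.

step 1: P3: store L3 := 24  ⟶  IIIM  (L3)  txn=BusRdX  M[L3]=30
step 2: P1: store L1 := 87  ⟶  IMII  (L1)  txn=BusRdX  M[L1]=60
step 3: P2: load  L3  ⟶  IISS  (L3)  txn=BusRd+Flush  M[L3]=24
step 4: P3: load  L0  ⟶  IIIE  (L0)  txn=BusRd  M[L0]=90
step 5: P0: load  L3  ⟶  SISS  (L3)  txn=BusRd  M[L3]=24
step 6: P1: load  L3  ⟶  SSSS  (L3)  txn=BusRd  M[L3]=24
step 7: P3: load  L1  ⟶  ISIS  (L1)  txn=BusRd+Flush  M[L1]=87
step 8: P2: store L2 := 49  ⟶  IIMI  (L2)  txn=BusRdX  M[L2]=70
step 9: P3: load  L3  ⟶  SSSS  (L3)  txn=∅  M[L3]=24
step 10: P1: store L1 := 31  ⟶  IMII  (L1)  txn=BusUpgr  M[L1]=87
step 11: P0: load  L3  ⟶  SSSS  (L3)  txn=∅  M[L3]=24
step 12: P0: load  L3  ⟶  SSSS  (L3)  txn=∅  M[L3]=24
step 13: P3: load  L3  ⟶  SSSS  (L3)  txn=∅  M[L3]=24
step 14: P2: load  L3  ⟶  SSSS  (L3)  txn=∅  M[L3]=24
step 15: P2: store L3 := 18  ⟶  IIMI  (L3)  txn=BusUpgr  M[L3]=24
step 16: P3: load  L2  ⟶  IISS  (L2)  txn=BusRd+Flush  M[L2]=49
step 17: P3: load  L0  ⟶  IIIE  (L0)  txn=∅  M[L0]=90
step 18: P1: load  L3  ⟶  ISSI  (L3)  txn=BusRd+Flush  M[L3]=18
step 19: P0: store L3 := 25  ⟶  MIII  (L3)  txn=BusRdX  M[L3]=18
step 20: P1: store L3 := 61  ⟶  IMII  (L3)  txn=BusRdX+Flush  M[L3]=25
step 21: P3: load  L3  ⟶  ISIS  (L3)  txn=BusRd+Flush  M[L3]=61
step 22: P0: store L3 := 71  ⟶  MIII  (L3)  txn=BusRdX  M[L3]=61
step 23: P2: store L3 := 7  ⟶  IIMI  (L3)  txn=BusRdX+Flush  M[L3]=71
step 24: P2: store L3 := 31  ⟶  IIMI  (L3)  txn=∅  M[L3]=71
step 25: P2: store L2 := 9  ⟶  IIMI  (L2)  txn=BusUpgr  M[L2]=49

invalidations = 3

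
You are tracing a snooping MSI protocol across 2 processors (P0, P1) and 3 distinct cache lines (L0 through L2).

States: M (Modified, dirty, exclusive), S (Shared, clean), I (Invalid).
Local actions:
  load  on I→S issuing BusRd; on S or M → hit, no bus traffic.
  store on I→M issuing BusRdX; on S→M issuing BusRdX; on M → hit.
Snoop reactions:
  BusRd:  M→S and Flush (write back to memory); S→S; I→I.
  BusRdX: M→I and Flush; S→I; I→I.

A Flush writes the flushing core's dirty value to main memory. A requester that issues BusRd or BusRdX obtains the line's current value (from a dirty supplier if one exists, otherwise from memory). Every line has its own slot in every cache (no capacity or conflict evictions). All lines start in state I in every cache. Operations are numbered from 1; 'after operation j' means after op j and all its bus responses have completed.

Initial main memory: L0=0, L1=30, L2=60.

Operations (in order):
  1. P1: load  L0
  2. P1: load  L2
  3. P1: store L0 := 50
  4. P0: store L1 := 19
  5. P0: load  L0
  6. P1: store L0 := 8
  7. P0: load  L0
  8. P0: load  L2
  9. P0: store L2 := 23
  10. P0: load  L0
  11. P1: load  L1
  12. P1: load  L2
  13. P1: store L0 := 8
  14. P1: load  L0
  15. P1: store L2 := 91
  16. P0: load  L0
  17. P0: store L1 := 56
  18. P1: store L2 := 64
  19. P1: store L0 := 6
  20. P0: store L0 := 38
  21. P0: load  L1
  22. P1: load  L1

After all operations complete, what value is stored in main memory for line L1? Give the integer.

memory[L1] = 56

1. P1: load  L0  bus=[BusRd]  L0: P0=I P1=S  mem[L0]=0
2. P1: load  L2  bus=[BusRd]  L2: P0=I P1=S  mem[L2]=60
3. P1: store L0 := 50  bus=[BusRdX]  L0: P0=I P1=M  mem[L0]=0
4. P0: store L1 := 19  bus=[BusRdX]  L1: P0=M P1=I  mem[L1]=30
5. P0: load  L0  bus=[BusRd,Flush]  L0: P0=S P1=S  mem[L0]=50
6. P1: store L0 := 8  bus=[BusRdX]  L0: P0=I P1=M  mem[L0]=50
7. P0: load  L0  bus=[BusRd,Flush]  L0: P0=S P1=S  mem[L0]=8
8. P0: load  L2  bus=[BusRd]  L2: P0=S P1=S  mem[L2]=60
9. P0: store L2 := 23  bus=[BusRdX]  L2: P0=M P1=I  mem[L2]=60
10. P0: load  L0  bus=[-]  L0: P0=S P1=S  mem[L0]=8
11. P1: load  L1  bus=[BusRd,Flush]  L1: P0=S P1=S  mem[L1]=19
12. P1: load  L2  bus=[BusRd,Flush]  L2: P0=S P1=S  mem[L2]=23
13. P1: store L0 := 8  bus=[BusRdX]  L0: P0=I P1=M  mem[L0]=8
14. P1: load  L0  bus=[-]  L0: P0=I P1=M  mem[L0]=8
15. P1: store L2 := 91  bus=[BusRdX]  L2: P0=I P1=M  mem[L2]=23
16. P0: load  L0  bus=[BusRd,Flush]  L0: P0=S P1=S  mem[L0]=8
17. P0: store L1 := 56  bus=[BusRdX]  L1: P0=M P1=I  mem[L1]=19
18. P1: store L2 := 64  bus=[-]  L2: P0=I P1=M  mem[L2]=23
19. P1: store L0 := 6  bus=[BusRdX]  L0: P0=I P1=M  mem[L0]=8
20. P0: store L0 := 38  bus=[BusRdX,Flush]  L0: P0=M P1=I  mem[L0]=6
21. P0: load  L1  bus=[-]  L1: P0=M P1=I  mem[L1]=19
22. P1: load  L1  bus=[BusRd,Flush]  L1: P0=S P1=S  mem[L1]=56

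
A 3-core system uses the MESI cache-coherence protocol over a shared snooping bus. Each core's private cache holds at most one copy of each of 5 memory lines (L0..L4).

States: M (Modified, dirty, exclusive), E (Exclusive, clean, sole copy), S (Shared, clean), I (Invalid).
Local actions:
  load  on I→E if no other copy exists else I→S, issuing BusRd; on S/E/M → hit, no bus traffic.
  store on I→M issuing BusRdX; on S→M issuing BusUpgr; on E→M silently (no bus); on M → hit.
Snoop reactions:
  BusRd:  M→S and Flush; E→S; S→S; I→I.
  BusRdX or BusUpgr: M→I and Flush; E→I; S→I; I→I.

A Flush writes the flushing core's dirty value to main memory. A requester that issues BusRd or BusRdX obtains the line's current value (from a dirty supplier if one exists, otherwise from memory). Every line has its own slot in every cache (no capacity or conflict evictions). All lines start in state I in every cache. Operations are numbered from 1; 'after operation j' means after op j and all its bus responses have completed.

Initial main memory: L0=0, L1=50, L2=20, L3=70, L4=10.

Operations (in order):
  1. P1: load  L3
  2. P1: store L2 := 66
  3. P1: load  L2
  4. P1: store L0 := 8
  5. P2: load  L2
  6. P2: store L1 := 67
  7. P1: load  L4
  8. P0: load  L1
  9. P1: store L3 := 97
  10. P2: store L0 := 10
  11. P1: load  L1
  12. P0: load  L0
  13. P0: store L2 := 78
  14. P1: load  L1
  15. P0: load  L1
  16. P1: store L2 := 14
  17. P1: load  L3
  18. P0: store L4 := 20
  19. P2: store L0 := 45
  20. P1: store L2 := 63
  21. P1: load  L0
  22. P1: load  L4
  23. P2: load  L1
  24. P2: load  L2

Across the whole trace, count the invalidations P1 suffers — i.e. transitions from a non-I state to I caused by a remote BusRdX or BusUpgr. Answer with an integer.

  op1 P1: load  L3 → I/E/I on L3; bus BusRd; mem=70
  op2 P1: store L2 := 66 → I/M/I on L2; bus BusRdX; mem=20
  op3 P1: load  L2 → I/M/I on L2; bus (none); mem=20
  op4 P1: store L0 := 8 → I/M/I on L0; bus BusRdX; mem=0
  op5 P2: load  L2 → I/S/S on L2; bus BusRd Flush; mem=66
  op6 P2: store L1 := 67 → I/I/M on L1; bus BusRdX; mem=50
  op7 P1: load  L4 → I/E/I on L4; bus BusRd; mem=10
  op8 P0: load  L1 → S/I/S on L1; bus BusRd Flush; mem=67
  op9 P1: store L3 := 97 → I/M/I on L3; bus (none); mem=70
  op10 P2: store L0 := 10 → I/I/M on L0; bus BusRdX Flush; mem=8
  op11 P1: load  L1 → S/S/S on L1; bus BusRd; mem=67
  op12 P0: load  L0 → S/I/S on L0; bus BusRd Flush; mem=10
  op13 P0: store L2 := 78 → M/I/I on L2; bus BusRdX; mem=66
  op14 P1: load  L1 → S/S/S on L1; bus (none); mem=67
  op15 P0: load  L1 → S/S/S on L1; bus (none); mem=67
  op16 P1: store L2 := 14 → I/M/I on L2; bus BusRdX Flush; mem=78
  op17 P1: load  L3 → I/M/I on L3; bus (none); mem=70
  op18 P0: store L4 := 20 → M/I/I on L4; bus BusRdX; mem=10
  op19 P2: store L0 := 45 → I/I/M on L0; bus BusUpgr; mem=10
  op20 P1: store L2 := 63 → I/M/I on L2; bus (none); mem=78
  op21 P1: load  L0 → I/S/S on L0; bus BusRd Flush; mem=45
  op22 P1: load  L4 → S/S/I on L4; bus BusRd Flush; mem=20
  op23 P2: load  L1 → S/S/S on L1; bus (none); mem=67
  op24 P2: load  L2 → I/S/S on L2; bus BusRd Flush; mem=63

invalidations = 3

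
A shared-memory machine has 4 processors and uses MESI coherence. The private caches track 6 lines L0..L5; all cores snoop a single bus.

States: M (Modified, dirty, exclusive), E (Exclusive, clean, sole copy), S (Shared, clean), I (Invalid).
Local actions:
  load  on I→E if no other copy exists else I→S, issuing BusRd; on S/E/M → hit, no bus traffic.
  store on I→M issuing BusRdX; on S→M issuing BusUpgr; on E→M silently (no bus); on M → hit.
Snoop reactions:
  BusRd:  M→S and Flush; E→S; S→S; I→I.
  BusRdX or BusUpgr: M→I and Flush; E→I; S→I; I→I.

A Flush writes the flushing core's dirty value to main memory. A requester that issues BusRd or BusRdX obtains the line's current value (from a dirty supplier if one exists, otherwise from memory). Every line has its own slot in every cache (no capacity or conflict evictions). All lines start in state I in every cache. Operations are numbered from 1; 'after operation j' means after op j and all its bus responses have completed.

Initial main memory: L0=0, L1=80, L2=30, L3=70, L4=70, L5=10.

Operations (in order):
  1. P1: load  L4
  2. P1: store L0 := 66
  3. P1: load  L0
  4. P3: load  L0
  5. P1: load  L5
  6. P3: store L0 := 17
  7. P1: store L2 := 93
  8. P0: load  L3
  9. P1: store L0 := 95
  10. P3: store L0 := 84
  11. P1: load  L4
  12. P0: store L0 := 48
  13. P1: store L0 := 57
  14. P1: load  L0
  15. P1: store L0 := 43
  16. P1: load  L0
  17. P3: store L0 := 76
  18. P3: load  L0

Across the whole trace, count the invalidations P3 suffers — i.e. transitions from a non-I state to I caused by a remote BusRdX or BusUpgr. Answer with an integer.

  op1 P1: load  L4 → I/E/I/I on L4; bus BusRd; mem=70
  op2 P1: store L0 := 66 → I/M/I/I on L0; bus BusRdX; mem=0
  op3 P1: load  L0 → I/M/I/I on L0; bus (none); mem=0
  op4 P3: load  L0 → I/S/I/S on L0; bus BusRd Flush; mem=66
  op5 P1: load  L5 → I/E/I/I on L5; bus BusRd; mem=10
  op6 P3: store L0 := 17 → I/I/I/M on L0; bus BusUpgr; mem=66
  op7 P1: store L2 := 93 → I/M/I/I on L2; bus BusRdX; mem=30
  op8 P0: load  L3 → E/I/I/I on L3; bus BusRd; mem=70
  op9 P1: store L0 := 95 → I/M/I/I on L0; bus BusRdX Flush; mem=17
  op10 P3: store L0 := 84 → I/I/I/M on L0; bus BusRdX Flush; mem=95
  op11 P1: load  L4 → I/E/I/I on L4; bus (none); mem=70
  op12 P0: store L0 := 48 → M/I/I/I on L0; bus BusRdX Flush; mem=84
  op13 P1: store L0 := 57 → I/M/I/I on L0; bus BusRdX Flush; mem=48
  op14 P1: load  L0 → I/M/I/I on L0; bus (none); mem=48
  op15 P1: store L0 := 43 → I/M/I/I on L0; bus (none); mem=48
  op16 P1: load  L0 → I/M/I/I on L0; bus (none); mem=48
  op17 P3: store L0 := 76 → I/I/I/M on L0; bus BusRdX Flush; mem=43
  op18 P3: load  L0 → I/I/I/M on L0; bus (none); mem=43

invalidations = 2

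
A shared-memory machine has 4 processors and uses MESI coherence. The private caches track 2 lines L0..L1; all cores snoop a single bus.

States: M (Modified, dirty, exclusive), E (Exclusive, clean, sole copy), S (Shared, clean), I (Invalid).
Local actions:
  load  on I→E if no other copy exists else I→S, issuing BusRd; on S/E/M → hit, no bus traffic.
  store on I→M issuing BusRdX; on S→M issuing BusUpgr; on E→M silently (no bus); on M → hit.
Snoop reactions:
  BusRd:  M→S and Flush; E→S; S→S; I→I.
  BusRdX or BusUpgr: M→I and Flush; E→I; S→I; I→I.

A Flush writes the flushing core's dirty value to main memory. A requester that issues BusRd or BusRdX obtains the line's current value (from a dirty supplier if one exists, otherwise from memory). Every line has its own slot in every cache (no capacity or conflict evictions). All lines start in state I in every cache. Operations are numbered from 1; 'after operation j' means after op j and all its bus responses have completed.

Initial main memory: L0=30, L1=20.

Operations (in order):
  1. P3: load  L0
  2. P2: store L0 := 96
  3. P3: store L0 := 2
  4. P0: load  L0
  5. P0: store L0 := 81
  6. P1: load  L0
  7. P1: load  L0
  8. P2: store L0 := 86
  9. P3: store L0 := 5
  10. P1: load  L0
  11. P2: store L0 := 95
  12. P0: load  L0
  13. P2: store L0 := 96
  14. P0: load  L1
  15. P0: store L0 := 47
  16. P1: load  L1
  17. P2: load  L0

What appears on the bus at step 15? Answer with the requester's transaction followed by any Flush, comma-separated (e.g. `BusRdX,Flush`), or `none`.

bus = BusRdX,Flush

[1] P3: load  L0 | P0:I, P1:I, P2:I, P3:E(30) | bus: BusRd
[2] P2: store L0 := 96 | P0:I, P1:I, P2:M(96), P3:I | bus: BusRdX
[3] P3: store L0 := 2 | P0:I, P1:I, P2:I, P3:M(2) | bus: BusRdX,Flush
[4] P0: load  L0 | P0:S(2), P1:I, P2:I, P3:S(2) | bus: BusRd,Flush
[5] P0: store L0 := 81 | P0:M(81), P1:I, P2:I, P3:I | bus: BusUpgr
[6] P1: load  L0 | P0:S(81), P1:S(81), P2:I, P3:I | bus: BusRd,Flush
[7] P1: load  L0 | P0:S(81), P1:S(81), P2:I, P3:I | bus: none
[8] P2: store L0 := 86 | P0:I, P1:I, P2:M(86), P3:I | bus: BusRdX
[9] P3: store L0 := 5 | P0:I, P1:I, P2:I, P3:M(5) | bus: BusRdX,Flush
[10] P1: load  L0 | P0:I, P1:S(5), P2:I, P3:S(5) | bus: BusRd,Flush
[11] P2: store L0 := 95 | P0:I, P1:I, P2:M(95), P3:I | bus: BusRdX
[12] P0: load  L0 | P0:S(95), P1:I, P2:S(95), P3:I | bus: BusRd,Flush
[13] P2: store L0 := 96 | P0:I, P1:I, P2:M(96), P3:I | bus: BusUpgr
[14] P0: load  L1 | P0:E(20), P1:I, P2:I, P3:I | bus: BusRd
[15] P0: store L0 := 47 | P0:M(47), P1:I, P2:I, P3:I | bus: BusRdX,Flush
[16] P1: load  L1 | P0:S(20), P1:S(20), P2:I, P3:I | bus: BusRd
[17] P2: load  L0 | P0:S(47), P1:I, P2:S(47), P3:I | bus: BusRd,Flush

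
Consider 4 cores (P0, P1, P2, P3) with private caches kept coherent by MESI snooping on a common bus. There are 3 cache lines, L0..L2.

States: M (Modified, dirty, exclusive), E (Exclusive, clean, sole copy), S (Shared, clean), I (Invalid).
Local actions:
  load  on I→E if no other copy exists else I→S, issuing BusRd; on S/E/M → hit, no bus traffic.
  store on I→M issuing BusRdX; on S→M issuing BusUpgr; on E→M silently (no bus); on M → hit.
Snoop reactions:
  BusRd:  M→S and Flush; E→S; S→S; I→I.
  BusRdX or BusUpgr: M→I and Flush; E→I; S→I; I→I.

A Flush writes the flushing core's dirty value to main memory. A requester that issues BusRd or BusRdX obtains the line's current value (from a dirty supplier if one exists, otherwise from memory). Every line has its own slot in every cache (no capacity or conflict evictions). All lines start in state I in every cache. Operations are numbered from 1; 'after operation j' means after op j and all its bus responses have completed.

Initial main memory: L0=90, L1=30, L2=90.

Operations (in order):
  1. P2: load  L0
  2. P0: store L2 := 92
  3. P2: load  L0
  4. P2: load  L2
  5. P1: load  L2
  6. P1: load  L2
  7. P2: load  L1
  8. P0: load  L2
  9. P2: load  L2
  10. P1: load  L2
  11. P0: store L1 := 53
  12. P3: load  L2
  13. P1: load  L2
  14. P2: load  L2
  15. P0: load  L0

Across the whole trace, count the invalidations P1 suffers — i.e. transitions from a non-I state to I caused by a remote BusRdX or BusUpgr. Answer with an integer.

invalidations = 0

1. P2: load  L0  bus=[BusRd]  L0: P0=I P1=I P2=E P3=I  mem[L0]=90
2. P0: store L2 := 92  bus=[BusRdX]  L2: P0=M P1=I P2=I P3=I  mem[L2]=90
3. P2: load  L0  bus=[-]  L0: P0=I P1=I P2=E P3=I  mem[L0]=90
4. P2: load  L2  bus=[BusRd,Flush]  L2: P0=S P1=I P2=S P3=I  mem[L2]=92
5. P1: load  L2  bus=[BusRd]  L2: P0=S P1=S P2=S P3=I  mem[L2]=92
6. P1: load  L2  bus=[-]  L2: P0=S P1=S P2=S P3=I  mem[L2]=92
7. P2: load  L1  bus=[BusRd]  L1: P0=I P1=I P2=E P3=I  mem[L1]=30
8. P0: load  L2  bus=[-]  L2: P0=S P1=S P2=S P3=I  mem[L2]=92
9. P2: load  L2  bus=[-]  L2: P0=S P1=S P2=S P3=I  mem[L2]=92
10. P1: load  L2  bus=[-]  L2: P0=S P1=S P2=S P3=I  mem[L2]=92
11. P0: store L1 := 53  bus=[BusRdX]  L1: P0=M P1=I P2=I P3=I  mem[L1]=30
12. P3: load  L2  bus=[BusRd]  L2: P0=S P1=S P2=S P3=S  mem[L2]=92
13. P1: load  L2  bus=[-]  L2: P0=S P1=S P2=S P3=S  mem[L2]=92
14. P2: load  L2  bus=[-]  L2: P0=S P1=S P2=S P3=S  mem[L2]=92
15. P0: load  L0  bus=[BusRd]  L0: P0=S P1=I P2=S P3=I  mem[L0]=90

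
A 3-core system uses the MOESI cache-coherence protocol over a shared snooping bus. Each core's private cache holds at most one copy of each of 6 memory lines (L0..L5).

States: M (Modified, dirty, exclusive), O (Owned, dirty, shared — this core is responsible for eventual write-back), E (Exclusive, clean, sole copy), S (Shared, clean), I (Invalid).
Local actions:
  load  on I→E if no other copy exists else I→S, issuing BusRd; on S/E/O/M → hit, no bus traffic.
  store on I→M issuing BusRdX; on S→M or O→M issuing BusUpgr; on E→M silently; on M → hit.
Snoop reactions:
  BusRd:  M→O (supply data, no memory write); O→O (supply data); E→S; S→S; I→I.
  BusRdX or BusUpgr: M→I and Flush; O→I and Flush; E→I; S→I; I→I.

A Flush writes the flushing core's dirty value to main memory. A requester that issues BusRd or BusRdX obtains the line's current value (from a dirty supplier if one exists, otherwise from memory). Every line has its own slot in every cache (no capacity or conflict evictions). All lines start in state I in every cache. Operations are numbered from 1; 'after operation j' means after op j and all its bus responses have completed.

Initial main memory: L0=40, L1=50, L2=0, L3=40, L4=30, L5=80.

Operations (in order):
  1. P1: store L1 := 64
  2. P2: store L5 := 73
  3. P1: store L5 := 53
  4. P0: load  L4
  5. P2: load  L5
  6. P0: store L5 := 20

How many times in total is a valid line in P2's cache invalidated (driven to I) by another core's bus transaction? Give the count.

1. P1: store L1 := 64  bus=[BusRdX]  L1: P0=I P1=M P2=I  mem[L1]=50
2. P2: store L5 := 73  bus=[BusRdX]  L5: P0=I P1=I P2=M  mem[L5]=80
3. P1: store L5 := 53  bus=[BusRdX,Flush]  L5: P0=I P1=M P2=I  mem[L5]=73
4. P0: load  L4  bus=[BusRd]  L4: P0=E P1=I P2=I  mem[L4]=30
5. P2: load  L5  bus=[BusRd]  L5: P0=I P1=O P2=S  mem[L5]=73
6. P0: store L5 := 20  bus=[BusRdX,Flush]  L5: P0=M P1=I P2=I  mem[L5]=53

invalidations = 2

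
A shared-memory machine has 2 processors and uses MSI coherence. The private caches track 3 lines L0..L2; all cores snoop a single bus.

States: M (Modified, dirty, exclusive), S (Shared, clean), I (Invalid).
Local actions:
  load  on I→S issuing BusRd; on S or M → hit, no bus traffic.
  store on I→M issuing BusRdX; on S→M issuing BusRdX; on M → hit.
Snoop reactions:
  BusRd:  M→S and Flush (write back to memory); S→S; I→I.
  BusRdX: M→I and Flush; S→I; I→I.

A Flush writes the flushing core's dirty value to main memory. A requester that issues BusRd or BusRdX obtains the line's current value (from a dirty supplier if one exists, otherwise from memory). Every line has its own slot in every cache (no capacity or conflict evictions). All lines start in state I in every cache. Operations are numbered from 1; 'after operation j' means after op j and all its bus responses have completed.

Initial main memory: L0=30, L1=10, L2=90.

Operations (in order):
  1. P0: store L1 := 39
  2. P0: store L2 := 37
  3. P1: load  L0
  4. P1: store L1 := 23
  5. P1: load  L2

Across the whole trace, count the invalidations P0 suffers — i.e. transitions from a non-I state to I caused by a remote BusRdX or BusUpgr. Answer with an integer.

invalidations = 1

  op1 P0: store L1 := 39 → M/I on L1; bus BusRdX; mem=10
  op2 P0: store L2 := 37 → M/I on L2; bus BusRdX; mem=90
  op3 P1: load  L0 → I/S on L0; bus BusRd; mem=30
  op4 P1: store L1 := 23 → I/M on L1; bus BusRdX Flush; mem=39
  op5 P1: load  L2 → S/S on L2; bus BusRd Flush; mem=37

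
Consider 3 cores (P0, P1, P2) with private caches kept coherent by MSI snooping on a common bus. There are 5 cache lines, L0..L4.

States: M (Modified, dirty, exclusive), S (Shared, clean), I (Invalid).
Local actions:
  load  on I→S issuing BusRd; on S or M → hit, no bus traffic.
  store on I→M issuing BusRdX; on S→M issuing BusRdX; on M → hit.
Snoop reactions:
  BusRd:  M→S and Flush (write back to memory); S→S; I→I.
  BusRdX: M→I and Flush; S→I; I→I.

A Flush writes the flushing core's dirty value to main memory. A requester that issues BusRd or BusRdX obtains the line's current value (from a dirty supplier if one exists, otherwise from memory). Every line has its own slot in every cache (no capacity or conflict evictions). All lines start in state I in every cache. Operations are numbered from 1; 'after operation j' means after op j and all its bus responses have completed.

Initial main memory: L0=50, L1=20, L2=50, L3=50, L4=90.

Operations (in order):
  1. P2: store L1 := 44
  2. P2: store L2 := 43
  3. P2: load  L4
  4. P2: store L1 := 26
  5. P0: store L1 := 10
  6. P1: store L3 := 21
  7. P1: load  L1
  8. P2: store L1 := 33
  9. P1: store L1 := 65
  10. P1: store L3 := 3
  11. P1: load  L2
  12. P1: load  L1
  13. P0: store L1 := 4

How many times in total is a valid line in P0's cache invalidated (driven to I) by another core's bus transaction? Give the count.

invalidations = 1

[1] P2: store L1 := 44 | P0:I, P1:I, P2:M(44) | bus: BusRdX
[2] P2: store L2 := 43 | P0:I, P1:I, P2:M(43) | bus: BusRdX
[3] P2: load  L4 | P0:I, P1:I, P2:S(90) | bus: BusRd
[4] P2: store L1 := 26 | P0:I, P1:I, P2:M(26) | bus: none
[5] P0: store L1 := 10 | P0:M(10), P1:I, P2:I | bus: BusRdX,Flush
[6] P1: store L3 := 21 | P0:I, P1:M(21), P2:I | bus: BusRdX
[7] P1: load  L1 | P0:S(10), P1:S(10), P2:I | bus: BusRd,Flush
[8] P2: store L1 := 33 | P0:I, P1:I, P2:M(33) | bus: BusRdX
[9] P1: store L1 := 65 | P0:I, P1:M(65), P2:I | bus: BusRdX,Flush
[10] P1: store L3 := 3 | P0:I, P1:M(3), P2:I | bus: none
[11] P1: load  L2 | P0:I, P1:S(43), P2:S(43) | bus: BusRd,Flush
[12] P1: load  L1 | P0:I, P1:M(65), P2:I | bus: none
[13] P0: store L1 := 4 | P0:M(4), P1:I, P2:I | bus: BusRdX,Flush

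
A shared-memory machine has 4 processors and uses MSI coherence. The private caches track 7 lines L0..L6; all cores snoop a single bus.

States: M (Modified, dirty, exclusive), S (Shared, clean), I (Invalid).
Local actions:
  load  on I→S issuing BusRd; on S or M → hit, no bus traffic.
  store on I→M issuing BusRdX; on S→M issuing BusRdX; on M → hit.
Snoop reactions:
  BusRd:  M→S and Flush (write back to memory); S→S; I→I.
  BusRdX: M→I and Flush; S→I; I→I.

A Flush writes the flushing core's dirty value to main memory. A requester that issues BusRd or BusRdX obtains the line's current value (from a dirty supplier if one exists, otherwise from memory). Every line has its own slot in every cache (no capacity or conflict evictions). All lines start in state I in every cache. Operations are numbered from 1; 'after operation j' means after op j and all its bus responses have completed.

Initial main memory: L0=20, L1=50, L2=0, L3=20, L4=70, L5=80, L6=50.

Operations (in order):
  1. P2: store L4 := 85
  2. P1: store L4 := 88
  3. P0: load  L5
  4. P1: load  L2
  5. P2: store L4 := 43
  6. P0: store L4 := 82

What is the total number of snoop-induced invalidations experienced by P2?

invalidations = 2

  op1 P2: store L4 := 85 → I/I/M/I on L4; bus BusRdX; mem=70
  op2 P1: store L4 := 88 → I/M/I/I on L4; bus BusRdX Flush; mem=85
  op3 P0: load  L5 → S/I/I/I on L5; bus BusRd; mem=80
  op4 P1: load  L2 → I/S/I/I on L2; bus BusRd; mem=0
  op5 P2: store L4 := 43 → I/I/M/I on L4; bus BusRdX Flush; mem=88
  op6 P0: store L4 := 82 → M/I/I/I on L4; bus BusRdX Flush; mem=43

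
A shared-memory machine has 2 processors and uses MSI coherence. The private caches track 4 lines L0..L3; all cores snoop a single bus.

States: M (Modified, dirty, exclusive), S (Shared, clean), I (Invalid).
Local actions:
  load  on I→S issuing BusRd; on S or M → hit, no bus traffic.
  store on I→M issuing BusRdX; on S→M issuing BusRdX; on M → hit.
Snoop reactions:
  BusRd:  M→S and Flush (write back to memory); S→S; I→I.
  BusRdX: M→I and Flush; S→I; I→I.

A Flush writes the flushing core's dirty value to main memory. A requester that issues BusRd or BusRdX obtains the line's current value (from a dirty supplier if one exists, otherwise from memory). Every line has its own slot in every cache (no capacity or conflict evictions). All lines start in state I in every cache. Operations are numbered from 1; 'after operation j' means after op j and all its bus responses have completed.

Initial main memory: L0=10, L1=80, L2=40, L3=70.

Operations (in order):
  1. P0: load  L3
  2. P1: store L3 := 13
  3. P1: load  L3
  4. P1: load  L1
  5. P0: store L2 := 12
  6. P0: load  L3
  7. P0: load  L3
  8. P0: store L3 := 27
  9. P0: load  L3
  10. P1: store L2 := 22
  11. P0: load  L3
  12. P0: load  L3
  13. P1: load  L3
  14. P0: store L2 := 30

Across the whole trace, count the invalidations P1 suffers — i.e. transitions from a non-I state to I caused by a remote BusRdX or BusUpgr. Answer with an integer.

invalidations = 2

1. P0: load  L3  bus=[BusRd]  L3: P0=S P1=I  mem[L3]=70
2. P1: store L3 := 13  bus=[BusRdX]  L3: P0=I P1=M  mem[L3]=70
3. P1: load  L3  bus=[-]  L3: P0=I P1=M  mem[L3]=70
4. P1: load  L1  bus=[BusRd]  L1: P0=I P1=S  mem[L1]=80
5. P0: store L2 := 12  bus=[BusRdX]  L2: P0=M P1=I  mem[L2]=40
6. P0: load  L3  bus=[BusRd,Flush]  L3: P0=S P1=S  mem[L3]=13
7. P0: load  L3  bus=[-]  L3: P0=S P1=S  mem[L3]=13
8. P0: store L3 := 27  bus=[BusRdX]  L3: P0=M P1=I  mem[L3]=13
9. P0: load  L3  bus=[-]  L3: P0=M P1=I  mem[L3]=13
10. P1: store L2 := 22  bus=[BusRdX,Flush]  L2: P0=I P1=M  mem[L2]=12
11. P0: load  L3  bus=[-]  L3: P0=M P1=I  mem[L3]=13
12. P0: load  L3  bus=[-]  L3: P0=M P1=I  mem[L3]=13
13. P1: load  L3  bus=[BusRd,Flush]  L3: P0=S P1=S  mem[L3]=27
14. P0: store L2 := 30  bus=[BusRdX,Flush]  L2: P0=M P1=I  mem[L2]=22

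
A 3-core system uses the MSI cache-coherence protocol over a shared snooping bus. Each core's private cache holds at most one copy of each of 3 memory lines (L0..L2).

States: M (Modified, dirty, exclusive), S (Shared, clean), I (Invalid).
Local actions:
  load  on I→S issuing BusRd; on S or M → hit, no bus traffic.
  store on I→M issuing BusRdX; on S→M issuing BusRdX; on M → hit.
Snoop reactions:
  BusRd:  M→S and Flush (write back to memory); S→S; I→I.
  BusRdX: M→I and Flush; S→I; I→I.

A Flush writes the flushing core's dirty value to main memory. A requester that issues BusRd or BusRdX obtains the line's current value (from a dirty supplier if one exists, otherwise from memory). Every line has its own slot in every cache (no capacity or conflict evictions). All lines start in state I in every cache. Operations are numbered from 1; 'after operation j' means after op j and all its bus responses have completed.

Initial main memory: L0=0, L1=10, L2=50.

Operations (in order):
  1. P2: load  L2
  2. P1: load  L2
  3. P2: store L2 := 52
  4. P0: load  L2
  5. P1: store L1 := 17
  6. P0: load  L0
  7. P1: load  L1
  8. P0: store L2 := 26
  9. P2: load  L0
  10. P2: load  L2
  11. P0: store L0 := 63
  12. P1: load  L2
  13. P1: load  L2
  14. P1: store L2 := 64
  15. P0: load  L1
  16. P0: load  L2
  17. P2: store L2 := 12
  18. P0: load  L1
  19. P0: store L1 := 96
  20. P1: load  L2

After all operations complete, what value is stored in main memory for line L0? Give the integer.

  op1 P2: load  L2 → I/I/S on L2; bus BusRd; mem=50
  op2 P1: load  L2 → I/S/S on L2; bus BusRd; mem=50
  op3 P2: store L2 := 52 → I/I/M on L2; bus BusRdX; mem=50
  op4 P0: load  L2 → S/I/S on L2; bus BusRd Flush; mem=52
  op5 P1: store L1 := 17 → I/M/I on L1; bus BusRdX; mem=10
  op6 P0: load  L0 → S/I/I on L0; bus BusRd; mem=0
  op7 P1: load  L1 → I/M/I on L1; bus (none); mem=10
  op8 P0: store L2 := 26 → M/I/I on L2; bus BusRdX; mem=52
  op9 P2: load  L0 → S/I/S on L0; bus BusRd; mem=0
  op10 P2: load  L2 → S/I/S on L2; bus BusRd Flush; mem=26
  op11 P0: store L0 := 63 → M/I/I on L0; bus BusRdX; mem=0
  op12 P1: load  L2 → S/S/S on L2; bus BusRd; mem=26
  op13 P1: load  L2 → S/S/S on L2; bus (none); mem=26
  op14 P1: store L2 := 64 → I/M/I on L2; bus BusRdX; mem=26
  op15 P0: load  L1 → S/S/I on L1; bus BusRd Flush; mem=17
  op16 P0: load  L2 → S/S/I on L2; bus BusRd Flush; mem=64
  op17 P2: store L2 := 12 → I/I/M on L2; bus BusRdX; mem=64
  op18 P0: load  L1 → S/S/I on L1; bus (none); mem=17
  op19 P0: store L1 := 96 → M/I/I on L1; bus BusRdX; mem=17
  op20 P1: load  L2 → I/S/S on L2; bus BusRd Flush; mem=12

memory[L0] = 0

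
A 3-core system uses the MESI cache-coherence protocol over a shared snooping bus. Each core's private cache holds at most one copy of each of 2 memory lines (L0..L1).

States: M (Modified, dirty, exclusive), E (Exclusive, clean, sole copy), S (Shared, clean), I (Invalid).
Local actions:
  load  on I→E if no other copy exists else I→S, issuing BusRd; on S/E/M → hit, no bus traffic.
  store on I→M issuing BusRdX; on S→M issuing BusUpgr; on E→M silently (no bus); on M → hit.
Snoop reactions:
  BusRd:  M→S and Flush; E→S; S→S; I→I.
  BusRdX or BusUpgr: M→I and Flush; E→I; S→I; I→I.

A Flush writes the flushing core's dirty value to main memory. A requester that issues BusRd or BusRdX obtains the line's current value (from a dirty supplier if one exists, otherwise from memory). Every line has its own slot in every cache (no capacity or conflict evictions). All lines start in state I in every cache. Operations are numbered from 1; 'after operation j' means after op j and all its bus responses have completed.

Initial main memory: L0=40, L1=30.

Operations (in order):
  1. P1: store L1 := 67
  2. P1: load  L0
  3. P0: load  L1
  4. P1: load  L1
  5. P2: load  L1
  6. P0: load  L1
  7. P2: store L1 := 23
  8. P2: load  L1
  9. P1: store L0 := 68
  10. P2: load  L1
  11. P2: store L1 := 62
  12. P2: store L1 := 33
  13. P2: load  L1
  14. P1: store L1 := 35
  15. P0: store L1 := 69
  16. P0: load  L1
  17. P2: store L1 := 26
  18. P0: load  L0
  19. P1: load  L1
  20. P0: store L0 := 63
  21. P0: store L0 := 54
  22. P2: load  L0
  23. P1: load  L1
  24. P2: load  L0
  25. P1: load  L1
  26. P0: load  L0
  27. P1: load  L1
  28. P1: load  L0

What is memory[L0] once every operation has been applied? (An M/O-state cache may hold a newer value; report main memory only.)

step 1: P1: store L1 := 67  ⟶  IMI  (L1)  txn=BusRdX  M[L1]=30
step 2: P1: load  L0  ⟶  IEI  (L0)  txn=BusRd  M[L0]=40
step 3: P0: load  L1  ⟶  SSI  (L1)  txn=BusRd+Flush  M[L1]=67
step 4: P1: load  L1  ⟶  SSI  (L1)  txn=∅  M[L1]=67
step 5: P2: load  L1  ⟶  SSS  (L1)  txn=BusRd  M[L1]=67
step 6: P0: load  L1  ⟶  SSS  (L1)  txn=∅  M[L1]=67
step 7: P2: store L1 := 23  ⟶  IIM  (L1)  txn=BusUpgr  M[L1]=67
step 8: P2: load  L1  ⟶  IIM  (L1)  txn=∅  M[L1]=67
step 9: P1: store L0 := 68  ⟶  IMI  (L0)  txn=∅  M[L0]=40
step 10: P2: load  L1  ⟶  IIM  (L1)  txn=∅  M[L1]=67
step 11: P2: store L1 := 62  ⟶  IIM  (L1)  txn=∅  M[L1]=67
step 12: P2: store L1 := 33  ⟶  IIM  (L1)  txn=∅  M[L1]=67
step 13: P2: load  L1  ⟶  IIM  (L1)  txn=∅  M[L1]=67
step 14: P1: store L1 := 35  ⟶  IMI  (L1)  txn=BusRdX+Flush  M[L1]=33
step 15: P0: store L1 := 69  ⟶  MII  (L1)  txn=BusRdX+Flush  M[L1]=35
step 16: P0: load  L1  ⟶  MII  (L1)  txn=∅  M[L1]=35
step 17: P2: store L1 := 26  ⟶  IIM  (L1)  txn=BusRdX+Flush  M[L1]=69
step 18: P0: load  L0  ⟶  SSI  (L0)  txn=BusRd+Flush  M[L0]=68
step 19: P1: load  L1  ⟶  ISS  (L1)  txn=BusRd+Flush  M[L1]=26
step 20: P0: store L0 := 63  ⟶  MII  (L0)  txn=BusUpgr  M[L0]=68
step 21: P0: store L0 := 54  ⟶  MII  (L0)  txn=∅  M[L0]=68
step 22: P2: load  L0  ⟶  SIS  (L0)  txn=BusRd+Flush  M[L0]=54
step 23: P1: load  L1  ⟶  ISS  (L1)  txn=∅  M[L1]=26
step 24: P2: load  L0  ⟶  SIS  (L0)  txn=∅  M[L0]=54
step 25: P1: load  L1  ⟶  ISS  (L1)  txn=∅  M[L1]=26
step 26: P0: load  L0  ⟶  SIS  (L0)  txn=∅  M[L0]=54
step 27: P1: load  L1  ⟶  ISS  (L1)  txn=∅  M[L1]=26
step 28: P1: load  L0  ⟶  SSS  (L0)  txn=BusRd  M[L0]=54

memory[L0] = 54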